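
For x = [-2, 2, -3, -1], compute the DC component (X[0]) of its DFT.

X[0] = Σ(n=0 to 3) x[n] · ω_4^0 = Σ x[n]
= (-2) + (2) + (-3) + (-1)

X[0] = -4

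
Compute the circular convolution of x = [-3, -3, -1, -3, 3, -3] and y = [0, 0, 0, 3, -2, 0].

(x ⊛ y)[n] = Σ(m=0 to 5) x[m] · y[(n-m) mod 6]

Computing each output sample:
(x ⊛ y)[0] = -7
(x ⊛ y)[1] = 15
(x ⊛ y)[2] = -15
(x ⊛ y)[3] = -3
(x ⊛ y)[4] = -3
(x ⊛ y)[5] = 3

x ⊛ y = [-7, 15, -15, -3, -3, 3]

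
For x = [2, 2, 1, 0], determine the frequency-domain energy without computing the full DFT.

Parseval: Σ|x[n]|² = (1/N)Σ|X[k]|², so Σ|X[k]|² = N·Σ|x[n]|² = 4·9.0000

Σ|X[k]|² = N·Σ|x[n]|² = 4·9.0000 = 36.0000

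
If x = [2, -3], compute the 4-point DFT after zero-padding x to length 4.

Original 2-point DFT: [-1, 5]
Zero-padded 4-point DFT provides frequency interpolation.

DFT_4([x, 0, ...]) = [-1, 2+3i, 5, 2-3i]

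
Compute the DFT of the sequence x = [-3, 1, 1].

X[k] = Σ(n=0 to 2) x[n] · ω_3^(nk)
where ω_3 = e^(-2πi/3)

Computing each X[k]:
X[0] = -1
X[1] = -4
X[2] = -4

X = [-1, -4, -4]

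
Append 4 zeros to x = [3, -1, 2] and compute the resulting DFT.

Original 3-point DFT: [4, 2.5000+2.5981i, 2.5000-2.5981i]
Zero-padded 7-point DFT provides frequency interpolation.

DFT_7([x, 0, ...]) = [4, 1.9315-1.1680i, 1.4206+1.8427i, 5.1479+1.9975i, 5.1479-1.9975i, 1.4206-1.8427i, 1.9315+1.1680i]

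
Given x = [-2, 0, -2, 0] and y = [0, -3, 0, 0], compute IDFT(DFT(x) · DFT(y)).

(x ⊛ y)[n] = Σ(m=0 to 3) x[m] · y[(n-m) mod 4]

Computing each output sample:
(x ⊛ y)[0] = 0
(x ⊛ y)[1] = 6
(x ⊛ y)[2] = 0
(x ⊛ y)[3] = 6

x ⊛ y = [0, 6, 0, 6]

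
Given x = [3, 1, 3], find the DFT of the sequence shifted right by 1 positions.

Time shift by 1: X_shifted[k] = ω_3^(1k) · X[k]
Shifted x = [3, 3, 1]

DFT(x[n-1]) = [7, 1.0000-1.7321i, 1.0000+1.7321i]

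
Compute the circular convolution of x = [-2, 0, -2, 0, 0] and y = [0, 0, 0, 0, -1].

(x ⊛ y)[n] = Σ(m=0 to 4) x[m] · y[(n-m) mod 5]

Computing each output sample:
(x ⊛ y)[0] = 0
(x ⊛ y)[1] = 2
(x ⊛ y)[2] = 0
(x ⊛ y)[3] = 0
(x ⊛ y)[4] = 2

x ⊛ y = [0, 2, 0, 0, 2]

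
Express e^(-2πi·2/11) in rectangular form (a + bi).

ω_11^2 = e^(-2πi·2/11)
= cos(-2π·2/11) + i·sin(-2π·2/11)
= cos(-4π/11) + i·sin(-4π/11)

ω_11^2 = cos(-4π/11) + i·sin(-4π/11) = 0.4154-0.9096i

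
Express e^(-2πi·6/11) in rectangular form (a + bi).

ω_11^6 = e^(-2πi·6/11)
= cos(-2π·6/11) + i·sin(-2π·6/11)
= cos(-12π/11) + i·sin(-12π/11)

ω_11^6 = cos(-12π/11) + i·sin(-12π/11) = -0.9595+0.2817i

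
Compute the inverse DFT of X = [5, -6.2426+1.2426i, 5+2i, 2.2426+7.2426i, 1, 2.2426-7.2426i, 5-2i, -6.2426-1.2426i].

x[n] = (1/8) Σ(k=0 to 7) X[k] · e^(2πikn/8)

Computing each x[n]:
x[0] = 1
x[1] = -3
x[2] = 1
x[3] = 1
x[4] = 3
x[5] = 3
x[6] = -2
x[7] = 1

x = [1, -3, 1, 1, 3, 3, -2, 1]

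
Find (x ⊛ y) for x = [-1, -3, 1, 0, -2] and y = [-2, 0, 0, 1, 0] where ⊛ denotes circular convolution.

(x ⊛ y)[n] = Σ(m=0 to 4) x[m] · y[(n-m) mod 5]

Computing each output sample:
(x ⊛ y)[0] = 3
(x ⊛ y)[1] = 6
(x ⊛ y)[2] = -4
(x ⊛ y)[3] = -1
(x ⊛ y)[4] = 1

x ⊛ y = [3, 6, -4, -1, 1]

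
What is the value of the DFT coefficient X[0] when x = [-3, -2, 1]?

X[0] = Σ(n=0 to 2) x[n] · ω_3^0 = Σ x[n]
= (-3) + (-2) + (1)

X[0] = -4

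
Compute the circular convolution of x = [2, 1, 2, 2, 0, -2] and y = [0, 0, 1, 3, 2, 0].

(x ⊛ y)[n] = Σ(m=0 to 5) x[m] · y[(n-m) mod 6]

Computing each output sample:
(x ⊛ y)[0] = 10
(x ⊛ y)[1] = 2
(x ⊛ y)[2] = -4
(x ⊛ y)[3] = 3
(x ⊛ y)[4] = 9
(x ⊛ y)[5] = 10

x ⊛ y = [10, 2, -4, 3, 9, 10]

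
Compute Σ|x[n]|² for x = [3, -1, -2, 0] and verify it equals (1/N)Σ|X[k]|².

Time domain:
Σ|x[n]|² = |3|² + |-1|² + |-2|² + |0|² = 14.0000

Frequency domain:
(1/4)Σ|X[k]|² = (1/4)(|0|² + |5+1i|² + |2|² + |5-1i|²) = (1/4)·56.0000 = 14.0000

Both sides agree, confirming Parseval's theorem.

Σ|x[n]|² = (1/N)Σ|X[k]|² = 14.0000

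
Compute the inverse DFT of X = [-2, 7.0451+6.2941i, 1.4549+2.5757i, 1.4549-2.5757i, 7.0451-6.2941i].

x[n] = (1/5) Σ(k=0 to 4) X[k] · e^(2πikn/5)

Computing each x[n]:
x[0] = 3
x[1] = -3
x[2] = -3
x[3] = -2
x[4] = 3

x = [3, -3, -3, -2, 3]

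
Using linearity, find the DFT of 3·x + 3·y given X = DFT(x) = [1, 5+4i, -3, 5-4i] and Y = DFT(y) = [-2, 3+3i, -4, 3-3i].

By linearity: DFT(3x + 3y) = 3·DFT(x) + 3·DFT(y)
= 3·[1, 5+4i, -3, 5-4i] + 3·[-2, 3+3i, -4, 3-3i]

Computing element-wise:
Z[0] = 3·(1) + 3·(-2) = -3
Z[1] = 3·(5+4i) + 3·(3+3i) = 24+21i
Z[2] = 3·(-3) + 3·(-4) = -21
Z[3] = 3·(5-4i) + 3·(3-3i) = 24-21i

DFT(3x + 3y) = 3·X + 3·Y = [-3, 24+21i, -21, 24-21i]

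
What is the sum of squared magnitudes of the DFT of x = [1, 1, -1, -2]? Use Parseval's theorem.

Parseval: Σ|x[n]|² = (1/N)Σ|X[k]|², so Σ|X[k]|² = N·Σ|x[n]|² = 4·7.0000

Σ|X[k]|² = N·Σ|x[n]|² = 4·7.0000 = 28.0000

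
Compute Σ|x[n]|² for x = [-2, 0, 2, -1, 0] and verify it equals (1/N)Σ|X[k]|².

Time domain:
Σ|x[n]|² = |-2|² + |0|² + |2|² + |-1|² + |0|² = 9.0000

Frequency domain:
(1/5)Σ|X[k]|² = (1/5)(|-1|² + |-2.8090-1.7634i|² + |-1.6910+2.8532i|² + |-1.6910-2.8532i|² + |-2.8090+1.7634i|²) = (1/5)·45.0000 = 9.0000

Both sides agree, confirming Parseval's theorem.

Σ|x[n]|² = (1/N)Σ|X[k]|² = 9.0000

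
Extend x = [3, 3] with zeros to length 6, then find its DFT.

Original 2-point DFT: [6, 0]
Zero-padded 6-point DFT provides frequency interpolation.

DFT_6([x, 0, ...]) = [6, 4.5000-2.5981i, 1.5000-2.5981i, 0, 1.5000+2.5981i, 4.5000+2.5981i]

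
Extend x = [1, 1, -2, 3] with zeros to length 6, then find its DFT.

Original 4-point DFT: [3, 3+2i, -5, 3-2i]
Zero-padded 6-point DFT provides frequency interpolation.

DFT_6([x, 0, ...]) = [3, -0.5000+0.8660i, 4.5000-2.5981i, -5, 4.5000+2.5981i, -0.5000-0.8660i]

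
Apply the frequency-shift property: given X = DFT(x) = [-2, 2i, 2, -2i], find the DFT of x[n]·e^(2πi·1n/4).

Modulation property: DFT(ω_4^(-1n)·x[n]) = X[(k-1) mod 4], so circularly shift X by 1 positions.

X[k-1] = [-2i, -2, 2i, 2]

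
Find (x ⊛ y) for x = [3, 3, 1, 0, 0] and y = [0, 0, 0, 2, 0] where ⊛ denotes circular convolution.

(x ⊛ y)[n] = Σ(m=0 to 4) x[m] · y[(n-m) mod 5]

Computing each output sample:
(x ⊛ y)[0] = 2
(x ⊛ y)[1] = 0
(x ⊛ y)[2] = 0
(x ⊛ y)[3] = 6
(x ⊛ y)[4] = 6

x ⊛ y = [2, 0, 0, 6, 6]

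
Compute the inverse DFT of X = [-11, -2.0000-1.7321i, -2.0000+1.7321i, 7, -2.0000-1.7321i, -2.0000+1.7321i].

x[n] = (1/6) Σ(k=0 to 5) X[k] · e^(2πikn/6)

Computing each x[n]:
x[0] = -2
x[1] = -3
x[2] = 1
x[3] = -3
x[4] = -1
x[5] = -3

x = [-2, -3, 1, -3, -1, -3]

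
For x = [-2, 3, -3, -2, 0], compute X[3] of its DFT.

X[3] = Σ(n=0 to 4) x[n] · ω_5^(3n) where ω_5 = e^(-2πi/5)
= (-2)·ω_5^0 + (3)·ω_5^3 + (-3)·ω_5^6 + (-2)·ω_5^9 + (0)·ω_5^12

X[3] = -5.9721+2.7144i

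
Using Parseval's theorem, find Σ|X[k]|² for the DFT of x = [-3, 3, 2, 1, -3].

Parseval: Σ|x[n]|² = (1/N)Σ|X[k]|², so Σ|X[k]|² = N·Σ|x[n]|² = 5·32.0000

Σ|X[k]|² = N·Σ|x[n]|² = 5·32.0000 = 160.0000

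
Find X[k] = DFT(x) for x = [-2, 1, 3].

X[k] = Σ(n=0 to 2) x[n] · ω_3^(nk)
where ω_3 = e^(-2πi/3)

Computing each X[k]:
X[0] = 2
X[1] = -4.0000+1.7321i
X[2] = -4.0000-1.7321i

X = [2, -4.0000+1.7321i, -4.0000-1.7321i]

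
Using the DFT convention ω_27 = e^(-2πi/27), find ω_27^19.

ω_27^19 = e^(-2πi·19/27)
= cos(-2π·19/27) + i·sin(-2π·19/27)
= cos(-38π/27) + i·sin(-38π/27)

ω_27^19 = cos(-38π/27) + i·sin(-38π/27) = -0.2868+0.9580i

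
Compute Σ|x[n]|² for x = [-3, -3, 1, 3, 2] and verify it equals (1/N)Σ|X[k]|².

Time domain:
Σ|x[n]|² = |-3|² + |-3|² + |1|² + |3|² + |2|² = 32.0000

Frequency domain:
(1/5)Σ|X[k]|² = (1/5)(|0|² + |-6.5451+5.9309i|² + |-0.9549+1.0368i|² + |-0.9549-1.0368i|² + |-6.5451-5.9309i|²) = (1/5)·160.0000 = 32.0000

Both sides agree, confirming Parseval's theorem.

Σ|x[n]|² = (1/N)Σ|X[k]|² = 32.0000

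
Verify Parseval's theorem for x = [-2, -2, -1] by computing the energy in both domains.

Time domain:
Σ|x[n]|² = |-2|² + |-2|² + |-1|² = 9.0000

Frequency domain:
(1/3)Σ|X[k]|² = (1/3)(|-5|² + |-0.5000+0.8660i|² + |-0.5000-0.8660i|²) = (1/3)·27.0000 = 9.0000

Both sides agree, confirming Parseval's theorem.

Σ|x[n]|² = (1/N)Σ|X[k]|² = 9.0000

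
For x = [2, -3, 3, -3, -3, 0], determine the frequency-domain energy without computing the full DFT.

Parseval: Σ|x[n]|² = (1/N)Σ|X[k]|², so Σ|X[k]|² = N·Σ|x[n]|² = 6·40.0000

Σ|X[k]|² = N·Σ|x[n]|² = 6·40.0000 = 240.0000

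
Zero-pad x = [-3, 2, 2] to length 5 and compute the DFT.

Original 3-point DFT: [1, -5, -5]
Zero-padded 5-point DFT provides frequency interpolation.

DFT_5([x, 0, ...]) = [1, -4.0000-3.0777i, -4.0000+0.7265i, -4.0000-0.7265i, -4.0000+3.0777i]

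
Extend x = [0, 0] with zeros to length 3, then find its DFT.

Original 2-point DFT: [0, 0]
Zero-padded 3-point DFT provides frequency interpolation.

DFT_3([x, 0, ...]) = [0, 0, 0]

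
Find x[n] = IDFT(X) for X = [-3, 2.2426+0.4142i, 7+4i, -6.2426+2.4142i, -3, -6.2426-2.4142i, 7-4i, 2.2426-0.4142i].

x[n] = (1/8) Σ(k=0 to 7) X[k] · e^(2πikn/8)

Computing each x[n]:
x[0] = 0
x[1] = 0
x[2] = -2
x[3] = -1
x[4] = 2
x[5] = -2
x[6] = -3
x[7] = 3

x = [0, 0, -2, -1, 2, -2, -3, 3]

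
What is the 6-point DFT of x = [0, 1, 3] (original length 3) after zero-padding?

Original 3-point DFT: [4, -2.0000+1.7321i, -2.0000-1.7321i]
Zero-padded 6-point DFT provides frequency interpolation.

DFT_6([x, 0, ...]) = [4, -1.0000-3.4641i, -2.0000+1.7321i, 2, -2.0000-1.7321i, -1.0000+3.4641i]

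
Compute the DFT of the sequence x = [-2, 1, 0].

X[k] = Σ(n=0 to 2) x[n] · ω_3^(nk)
where ω_3 = e^(-2πi/3)

Computing each X[k]:
X[0] = -1
X[1] = -2.5000-0.8660i
X[2] = -2.5000+0.8660i

X = [-1, -2.5000-0.8660i, -2.5000+0.8660i]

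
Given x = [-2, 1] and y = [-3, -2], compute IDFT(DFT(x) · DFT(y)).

(x ⊛ y)[n] = Σ(m=0 to 1) x[m] · y[(n-m) mod 2]

Computing each output sample:
(x ⊛ y)[0] = 4
(x ⊛ y)[1] = 1

x ⊛ y = [4, 1]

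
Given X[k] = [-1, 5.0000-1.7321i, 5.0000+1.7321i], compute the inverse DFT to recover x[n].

x[n] = (1/3) Σ(k=0 to 2) X[k] · e^(2πikn/3)

Computing each x[n]:
x[0] = 3
x[1] = -1
x[2] = -3

x = [3, -1, -3]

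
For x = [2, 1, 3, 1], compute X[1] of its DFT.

X[1] = Σ(n=0 to 3) x[n] · ω_4^(1n) where ω_4 = e^(-2πi/4)
= (2)·ω_4^0 + (1)·ω_4^1 + (3)·ω_4^2 + (1)·ω_4^3

X[1] = -1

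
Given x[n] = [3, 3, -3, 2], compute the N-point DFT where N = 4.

X[k] = Σ(n=0 to 3) x[n] · ω_4^(nk)
where ω_4 = e^(-2πi/4)

Computing each X[k]:
X[0] = 5
X[1] = 6-1i
X[2] = -5
X[3] = 6+1i

X = [5, 6-1i, -5, 6+1i]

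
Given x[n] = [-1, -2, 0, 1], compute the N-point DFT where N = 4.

X[k] = Σ(n=0 to 3) x[n] · ω_4^(nk)
where ω_4 = e^(-2πi/4)

Computing each X[k]:
X[0] = -2
X[1] = -1+3i
X[2] = 0
X[3] = -1-3i

X = [-2, -1+3i, 0, -1-3i]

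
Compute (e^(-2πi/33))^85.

Since ω_33^33 = 1, powers reduce modulo 33.
85 mod 33 = 19
So ω_33^85 = ω_33^19 = e^(-2πi·19/33)

ω_33^85 = ω_33^19 = -0.8888+0.4582i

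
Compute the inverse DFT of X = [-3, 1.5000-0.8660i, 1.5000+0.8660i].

x[n] = (1/3) Σ(k=0 to 2) X[k] · e^(2πikn/3)

Computing each x[n]:
x[0] = 0
x[1] = -1
x[2] = -2

x = [0, -1, -2]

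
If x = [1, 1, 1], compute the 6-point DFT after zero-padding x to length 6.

Original 3-point DFT: [3, 0, 0]
Zero-padded 6-point DFT provides frequency interpolation.

DFT_6([x, 0, ...]) = [3, 1.0000-1.7321i, 0, 1, 0, 1.0000+1.7321i]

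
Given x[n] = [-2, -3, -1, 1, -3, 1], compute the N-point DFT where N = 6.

X[k] = Σ(n=0 to 5) x[n] · ω_6^(nk)
where ω_6 = e^(-2πi/6)

Computing each X[k]:
X[0] = -7
X[1] = -2.0000+1.7321i
X[2] = 2.0000+5.1962i
X[3] = -5
X[4] = 2.0000-5.1962i
X[5] = -2.0000-1.7321i

X = [-7, -2.0000+1.7321i, 2.0000+5.1962i, -5, 2.0000-5.1962i, -2.0000-1.7321i]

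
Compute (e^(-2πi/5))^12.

Since ω_5^5 = 1, powers reduce modulo 5.
12 mod 5 = 2
So ω_5^12 = ω_5^2 = e^(-2πi·2/5)

ω_5^12 = ω_5^2 = -0.8090-0.5878i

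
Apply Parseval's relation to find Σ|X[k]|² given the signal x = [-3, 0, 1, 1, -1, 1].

Parseval: Σ|x[n]|² = (1/N)Σ|X[k]|², so Σ|X[k]|² = N·Σ|x[n]|² = 6·13.0000

Σ|X[k]|² = N·Σ|x[n]|² = 6·13.0000 = 78.0000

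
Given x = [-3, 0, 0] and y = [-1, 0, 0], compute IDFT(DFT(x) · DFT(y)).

(x ⊛ y)[n] = Σ(m=0 to 2) x[m] · y[(n-m) mod 3]

Computing each output sample:
(x ⊛ y)[0] = 3
(x ⊛ y)[1] = 0
(x ⊛ y)[2] = 0

x ⊛ y = [3, 0, 0]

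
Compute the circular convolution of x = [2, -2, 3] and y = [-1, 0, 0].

(x ⊛ y)[n] = Σ(m=0 to 2) x[m] · y[(n-m) mod 3]

Computing each output sample:
(x ⊛ y)[0] = -2
(x ⊛ y)[1] = 2
(x ⊛ y)[2] = -3

x ⊛ y = [-2, 2, -3]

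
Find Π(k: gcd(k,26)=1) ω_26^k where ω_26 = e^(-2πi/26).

The primitive 26th roots of unity are ω_26^k for k coprime to 26: k ∈ {1, 3, 5, 7, 9, 11, 15, 17, 19, 21, 23, 25}
Their product equals the constant term of the cyclotomic polynomial Φ_26(x) up to sign.
For n ≥ 3, the product of all primitive nth roots of unity is 1. (For n=1 it is 1; for n=2 it is -1.)

1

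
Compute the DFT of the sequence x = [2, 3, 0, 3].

X[k] = Σ(n=0 to 3) x[n] · ω_4^(nk)
where ω_4 = e^(-2πi/4)

Computing each X[k]:
X[0] = 8
X[1] = 2
X[2] = -4
X[3] = 2

X = [8, 2, -4, 2]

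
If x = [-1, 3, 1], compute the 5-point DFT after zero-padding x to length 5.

Original 3-point DFT: [3, -3.0000-1.7321i, -3.0000+1.7321i]
Zero-padded 5-point DFT provides frequency interpolation.

DFT_5([x, 0, ...]) = [3, -0.8820-3.4410i, -3.1180-0.8123i, -3.1180+0.8123i, -0.8820+3.4410i]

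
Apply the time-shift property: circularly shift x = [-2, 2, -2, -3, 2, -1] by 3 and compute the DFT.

Time shift by 3: X_shifted[k] = ω_6^(3k) · X[k]
Shifted x = [-3, 2, -1, -2, 2, -2]

DFT(x[n-3]) = [-4, -1.5000-0.8660i, -5.5000-6.0622i, 0, -5.5000+6.0622i, -1.5000+0.8660i]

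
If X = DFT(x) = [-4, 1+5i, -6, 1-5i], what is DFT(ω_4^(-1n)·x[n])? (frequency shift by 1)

Modulation property: DFT(ω_4^(-1n)·x[n]) = X[(k-1) mod 4], so circularly shift X by 1 positions.

X[k-1] = [1-5i, -4, 1+5i, -6]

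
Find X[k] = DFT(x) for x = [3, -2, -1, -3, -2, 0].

X[k] = Σ(n=0 to 5) x[n] · ω_6^(nk)
where ω_6 = e^(-2πi/6)

Computing each X[k]:
X[0] = -5
X[1] = 6.5000+0.8660i
X[2] = 2.5000+2.5981i
X[3] = 5
X[4] = 2.5000-2.5981i
X[5] = 6.5000-0.8660i

X = [-5, 6.5000+0.8660i, 2.5000+2.5981i, 5, 2.5000-2.5981i, 6.5000-0.8660i]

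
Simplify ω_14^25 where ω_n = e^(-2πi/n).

Since ω_14^14 = 1, powers reduce modulo 14.
25 mod 14 = 11
So ω_14^25 = ω_14^11 = e^(-2πi·11/14)

ω_14^25 = ω_14^11 = 0.2225+0.9749i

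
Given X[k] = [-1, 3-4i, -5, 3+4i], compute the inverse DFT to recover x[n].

x[n] = (1/4) Σ(k=0 to 3) X[k] · e^(2πikn/4)

Computing each x[n]:
x[0] = 0
x[1] = 3
x[2] = -3
x[3] = -1

x = [0, 3, -3, -1]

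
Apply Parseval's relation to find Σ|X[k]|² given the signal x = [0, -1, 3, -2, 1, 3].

Parseval: Σ|x[n]|² = (1/N)Σ|X[k]|², so Σ|X[k]|² = N·Σ|x[n]|² = 6·24.0000

Σ|X[k]|² = N·Σ|x[n]|² = 6·24.0000 = 144.0000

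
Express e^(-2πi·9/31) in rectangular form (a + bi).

ω_31^9 = e^(-2πi·9/31)
= cos(-2π·9/31) + i·sin(-2π·9/31)
= cos(-18π/31) + i·sin(-18π/31)

ω_31^9 = cos(-18π/31) + i·sin(-18π/31) = -0.2507-0.9681i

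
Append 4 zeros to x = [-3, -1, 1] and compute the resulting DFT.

Original 3-point DFT: [-3, -3.0000+1.7321i, -3.0000-1.7321i]
Zero-padded 7-point DFT provides frequency interpolation.

DFT_7([x, 0, ...]) = [-3, -3.8460-0.1931i, -3.6784+1.4088i, -1.4755+1.2157i, -1.4755-1.2157i, -3.6784-1.4088i, -3.8460+0.1931i]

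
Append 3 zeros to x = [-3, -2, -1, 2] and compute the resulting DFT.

Original 4-point DFT: [-4, -2+4i, -4, -2-4i]
Zero-padded 7-point DFT provides frequency interpolation.

DFT_7([x, 0, ...]) = [-4, -5.8264+1.6708i, -0.4070+3.0796i, -2.2666-1.8639i, -2.2666+1.8639i, -0.4070-3.0796i, -5.8264-1.6708i]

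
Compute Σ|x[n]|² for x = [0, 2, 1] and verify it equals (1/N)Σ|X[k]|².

Time domain:
Σ|x[n]|² = |0|² + |2|² + |1|² = 5.0000

Frequency domain:
(1/3)Σ|X[k]|² = (1/3)(|3|² + |-1.5000-0.8660i|² + |-1.5000+0.8660i|²) = (1/3)·15.0000 = 5.0000

Both sides agree, confirming Parseval's theorem.

Σ|x[n]|² = (1/N)Σ|X[k]|² = 5.0000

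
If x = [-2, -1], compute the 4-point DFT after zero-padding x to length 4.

Original 2-point DFT: [-3, -1]
Zero-padded 4-point DFT provides frequency interpolation.

DFT_4([x, 0, ...]) = [-3, -2+1i, -1, -2-1i]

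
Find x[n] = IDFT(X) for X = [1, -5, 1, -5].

x[n] = (1/4) Σ(k=0 to 3) X[k] · e^(2πikn/4)

Computing each x[n]:
x[0] = -2
x[1] = 0
x[2] = 3
x[3] = 0

x = [-2, 0, 3, 0]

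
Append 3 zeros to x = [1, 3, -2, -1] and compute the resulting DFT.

Original 4-point DFT: [1, 3-4i, -3, 3+4i]
Zero-padded 7-point DFT provides frequency interpolation.

DFT_7([x, 0, ...]) = [1, 4.2165+0.0382i, 1.5109-4.5744i, -2.7274-1.8904i, -2.7274+1.8904i, 1.5109+4.5744i, 4.2165-0.0382i]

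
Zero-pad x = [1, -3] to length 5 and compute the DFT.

Original 2-point DFT: [-2, 4]
Zero-padded 5-point DFT provides frequency interpolation.

DFT_5([x, 0, ...]) = [-2, 0.0729+2.8532i, 3.4271+1.7634i, 3.4271-1.7634i, 0.0729-2.8532i]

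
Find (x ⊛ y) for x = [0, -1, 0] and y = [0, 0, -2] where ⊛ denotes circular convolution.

(x ⊛ y)[n] = Σ(m=0 to 2) x[m] · y[(n-m) mod 3]

Computing each output sample:
(x ⊛ y)[0] = 2
(x ⊛ y)[1] = 0
(x ⊛ y)[2] = 0

x ⊛ y = [2, 0, 0]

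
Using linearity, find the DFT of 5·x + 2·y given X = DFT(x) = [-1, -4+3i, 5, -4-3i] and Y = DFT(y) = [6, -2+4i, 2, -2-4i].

By linearity: DFT(5x + 2y) = 5·DFT(x) + 2·DFT(y)
= 5·[-1, -4+3i, 5, -4-3i] + 2·[6, -2+4i, 2, -2-4i]

Computing element-wise:
Z[0] = 5·(-1) + 2·(6) = 7
Z[1] = 5·(-4+3i) + 2·(-2+4i) = -24+23i
Z[2] = 5·(5) + 2·(2) = 29
Z[3] = 5·(-4-3i) + 2·(-2-4i) = -24-23i

DFT(5x + 2y) = 5·X + 2·Y = [7, -24+23i, 29, -24-23i]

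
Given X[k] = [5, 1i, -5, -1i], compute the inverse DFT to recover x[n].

x[n] = (1/4) Σ(k=0 to 3) X[k] · e^(2πikn/4)

Computing each x[n]:
x[0] = 0
x[1] = 2
x[2] = 0
x[3] = 3

x = [0, 2, 0, 3]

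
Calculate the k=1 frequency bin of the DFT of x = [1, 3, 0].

X[1] = Σ(n=0 to 2) x[n] · ω_3^(1n) where ω_3 = e^(-2πi/3)
= (1)·ω_3^0 + (3)·ω_3^1 + (0)·ω_3^2

X[1] = -0.5000-2.5981i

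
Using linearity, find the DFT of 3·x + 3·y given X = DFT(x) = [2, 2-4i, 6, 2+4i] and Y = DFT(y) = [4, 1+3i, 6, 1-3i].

By linearity: DFT(3x + 3y) = 3·DFT(x) + 3·DFT(y)
= 3·[2, 2-4i, 6, 2+4i] + 3·[4, 1+3i, 6, 1-3i]

Computing element-wise:
Z[0] = 3·(2) + 3·(4) = 18
Z[1] = 3·(2-4i) + 3·(1+3i) = 9-3i
Z[2] = 3·(6) + 3·(6) = 36
Z[3] = 3·(2+4i) + 3·(1-3i) = 9+3i

DFT(3x + 3y) = 3·X + 3·Y = [18, 9-3i, 36, 9+3i]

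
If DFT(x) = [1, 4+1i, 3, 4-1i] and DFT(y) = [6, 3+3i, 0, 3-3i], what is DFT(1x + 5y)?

By linearity: DFT(1x + 5y) = 1·DFT(x) + 5·DFT(y)
= 1·[1, 4+1i, 3, 4-1i] + 5·[6, 3+3i, 0, 3-3i]

Computing element-wise:
Z[0] = 1·(1) + 5·(6) = 31
Z[1] = 1·(4+1i) + 5·(3+3i) = 19+16i
Z[2] = 1·(3) + 5·(0) = 3
Z[3] = 1·(4-1i) + 5·(3-3i) = 19-16i

DFT(1x + 5y) = 1·X + 5·Y = [31, 19+16i, 3, 19-16i]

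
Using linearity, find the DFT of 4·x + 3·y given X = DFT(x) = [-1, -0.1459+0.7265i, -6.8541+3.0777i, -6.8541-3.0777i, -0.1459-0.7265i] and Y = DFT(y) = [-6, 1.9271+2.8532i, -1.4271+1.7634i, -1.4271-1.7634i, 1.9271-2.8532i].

By linearity: DFT(4x + 3y) = 4·DFT(x) + 3·DFT(y)
= 4·[-1, -0.1459+0.7265i, -6.8541+3.0777i, -6.8541-3.0777i, -0.1459-0.7265i] + 3·[-6, 1.9271+2.8532i, -1.4271+1.7634i, -1.4271-1.7634i, 1.9271-2.8532i]

Computing element-wise:
Z[0] = 4·(-1) + 3·(-6) = -22
Z[1] = 4·(-0.1459+0.7265i) + 3·(1.9271+2.8532i) = 5.1977+11.4656i
Z[2] = 4·(-6.8541+3.0777i) + 3·(-1.4271+1.7634i) = -31.6977+17.6010i
Z[3] = 4·(-6.8541-3.0777i) + 3·(-1.4271-1.7634i) = -31.6977-17.6010i
Z[4] = 4·(-0.1459-0.7265i) + 3·(1.9271-2.8532i) = 5.1977-11.4656i

DFT(4x + 3y) = 4·X + 3·Y = [-22, 5.1977+11.4656i, -31.6977+17.6010i, -31.6977-17.6010i, 5.1977-11.4656i]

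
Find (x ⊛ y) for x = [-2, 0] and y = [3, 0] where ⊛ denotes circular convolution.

(x ⊛ y)[n] = Σ(m=0 to 1) x[m] · y[(n-m) mod 2]

Computing each output sample:
(x ⊛ y)[0] = -6
(x ⊛ y)[1] = 0

x ⊛ y = [-6, 0]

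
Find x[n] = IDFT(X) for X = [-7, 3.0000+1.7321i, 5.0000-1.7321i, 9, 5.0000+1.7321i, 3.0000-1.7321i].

x[n] = (1/6) Σ(k=0 to 5) X[k] · e^(2πikn/6)

Computing each x[n]:
x[0] = 3
x[1] = -3
x[2] = -2
x[3] = -2
x[4] = 0
x[5] = -3

x = [3, -3, -2, -2, 0, -3]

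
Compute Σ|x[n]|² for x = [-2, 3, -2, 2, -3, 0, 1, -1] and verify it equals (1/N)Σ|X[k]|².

Time domain:
Σ|x[n]|² = |-2|² + |3|² + |-2|² + |2|² + |-3|² + |0|² + |1|² + |-1|² = 32.0000

Frequency domain:
(1/8)Σ|X[k]|² = (1/8)(|-2|² + |1.0000-1.2426i|² + |-4-2i|² + |1.0000-7.2426i|² + |-10|² + |1.0000+7.2426i|² + |-4+2i|² + |1.0000+1.2426i|²) = (1/8)·256.0000 = 32.0000

Both sides agree, confirming Parseval's theorem.

Σ|x[n]|² = (1/N)Σ|X[k]|² = 32.0000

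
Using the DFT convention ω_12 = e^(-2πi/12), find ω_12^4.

ω_12^4 = e^(-2πi·4/12)
= cos(-2π·4/12) + i·sin(-2π·4/12)
= cos(-8π/12) + i·sin(-8π/12)

ω_12^4 = cos(-8π/12) + i·sin(-8π/12) = -0.5000-0.8660i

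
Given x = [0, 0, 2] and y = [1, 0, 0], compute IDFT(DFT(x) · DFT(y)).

(x ⊛ y)[n] = Σ(m=0 to 2) x[m] · y[(n-m) mod 3]

Computing each output sample:
(x ⊛ y)[0] = 0
(x ⊛ y)[1] = 0
(x ⊛ y)[2] = 2

x ⊛ y = [0, 0, 2]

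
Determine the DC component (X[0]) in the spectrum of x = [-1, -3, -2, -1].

X[0] = Σ(n=0 to 3) x[n] · ω_4^0 = Σ x[n]
= (-1) + (-3) + (-2) + (-1)

X[0] = -7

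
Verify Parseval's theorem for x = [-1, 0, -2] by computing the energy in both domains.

Time domain:
Σ|x[n]|² = |-1|² + |0|² + |-2|² = 5.0000

Frequency domain:
(1/3)Σ|X[k]|² = (1/3)(|-3|² + |-1.7321i|² + |1.7321i|²) = (1/3)·15.0000 = 5.0000

Both sides agree, confirming Parseval's theorem.

Σ|x[n]|² = (1/N)Σ|X[k]|² = 5.0000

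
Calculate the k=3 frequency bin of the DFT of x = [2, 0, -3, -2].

X[3] = Σ(n=0 to 3) x[n] · ω_4^(3n) where ω_4 = e^(-2πi/4)
= (2)·ω_4^0 + (0)·ω_4^3 + (-3)·ω_4^6 + (-2)·ω_4^9

X[3] = 5+2i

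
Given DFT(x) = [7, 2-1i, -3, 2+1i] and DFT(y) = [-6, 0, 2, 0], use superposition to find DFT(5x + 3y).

By linearity: DFT(5x + 3y) = 5·DFT(x) + 3·DFT(y)
= 5·[7, 2-1i, -3, 2+1i] + 3·[-6, 0, 2, 0]

Computing element-wise:
Z[0] = 5·(7) + 3·(-6) = 17
Z[1] = 5·(2-1i) + 3·(0) = 10-5i
Z[2] = 5·(-3) + 3·(2) = -9
Z[3] = 5·(2+1i) + 3·(0) = 10+5i

DFT(5x + 3y) = 5·X + 3·Y = [17, 10-5i, -9, 10+5i]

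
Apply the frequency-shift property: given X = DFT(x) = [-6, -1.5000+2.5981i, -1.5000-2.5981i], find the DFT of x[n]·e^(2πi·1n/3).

Modulation property: DFT(ω_3^(-1n)·x[n]) = X[(k-1) mod 3], so circularly shift X by 1 positions.

X[k-1] = [-1.5000-2.5981i, -6, -1.5000+2.5981i]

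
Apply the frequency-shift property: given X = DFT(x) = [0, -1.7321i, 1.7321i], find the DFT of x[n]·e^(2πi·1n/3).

Modulation property: DFT(ω_3^(-1n)·x[n]) = X[(k-1) mod 3], so circularly shift X by 1 positions.

X[k-1] = [1.7321i, 0, -1.7321i]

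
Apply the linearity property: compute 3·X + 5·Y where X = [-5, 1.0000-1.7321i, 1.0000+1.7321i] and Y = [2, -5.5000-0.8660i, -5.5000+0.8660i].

By linearity: DFT(3x + 5y) = 3·DFT(x) + 5·DFT(y)
= 3·[-5, 1.0000-1.7321i, 1.0000+1.7321i] + 5·[2, -5.5000-0.8660i, -5.5000+0.8660i]

Computing element-wise:
Z[0] = 3·(-5) + 5·(2) = -5
Z[1] = 3·(1.0000-1.7321i) + 5·(-5.5000-0.8660i) = -24.5000-9.5263i
Z[2] = 3·(1.0000+1.7321i) + 5·(-5.5000+0.8660i) = -24.5000+9.5263i

DFT(3x + 5y) = 3·X + 5·Y = [-5, -24.5000-9.5263i, -24.5000+9.5263i]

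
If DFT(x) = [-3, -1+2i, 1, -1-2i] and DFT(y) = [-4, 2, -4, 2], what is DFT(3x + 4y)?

By linearity: DFT(3x + 4y) = 3·DFT(x) + 4·DFT(y)
= 3·[-3, -1+2i, 1, -1-2i] + 4·[-4, 2, -4, 2]

Computing element-wise:
Z[0] = 3·(-3) + 4·(-4) = -25
Z[1] = 3·(-1+2i) + 4·(2) = 5+6i
Z[2] = 3·(1) + 4·(-4) = -13
Z[3] = 3·(-1-2i) + 4·(2) = 5-6i

DFT(3x + 4y) = 3·X + 4·Y = [-25, 5+6i, -13, 5-6i]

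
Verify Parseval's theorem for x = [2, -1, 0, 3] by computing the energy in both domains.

Time domain:
Σ|x[n]|² = |2|² + |-1|² + |0|² + |3|² = 14.0000

Frequency domain:
(1/4)Σ|X[k]|² = (1/4)(|4|² + |2+4i|² + |0|² + |2-4i|²) = (1/4)·56.0000 = 14.0000

Both sides agree, confirming Parseval's theorem.

Σ|x[n]|² = (1/N)Σ|X[k]|² = 14.0000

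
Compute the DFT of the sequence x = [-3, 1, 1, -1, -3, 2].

X[k] = Σ(n=0 to 5) x[n] · ω_6^(nk)
where ω_6 = e^(-2πi/6)

Computing each X[k]:
X[0] = -3
X[1] = 0.5000-2.5981i
X[2] = -4.5000+4.3301i
X[3] = -7
X[4] = -4.5000-4.3301i
X[5] = 0.5000+2.5981i

X = [-3, 0.5000-2.5981i, -4.5000+4.3301i, -7, -4.5000-4.3301i, 0.5000+2.5981i]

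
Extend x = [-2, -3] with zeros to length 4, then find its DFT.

Original 2-point DFT: [-5, 1]
Zero-padded 4-point DFT provides frequency interpolation.

DFT_4([x, 0, ...]) = [-5, -2+3i, 1, -2-3i]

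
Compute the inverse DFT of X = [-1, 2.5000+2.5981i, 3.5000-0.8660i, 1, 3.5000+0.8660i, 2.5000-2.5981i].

x[n] = (1/6) Σ(k=0 to 5) X[k] · e^(2πikn/6)

Computing each x[n]:
x[0] = 2
x[1] = -1
x[2] = -2
x[3] = 0
x[4] = 0
x[5] = 0

x = [2, -1, -2, 0, 0, 0]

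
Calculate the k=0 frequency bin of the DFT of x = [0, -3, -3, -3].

X[0] = Σ(n=0 to 3) x[n] · ω_4^0 = Σ x[n]
= (0) + (-3) + (-3) + (-3)

X[0] = -9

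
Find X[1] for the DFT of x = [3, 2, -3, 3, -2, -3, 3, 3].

X[1] = Σ(n=0 to 7) x[n] · ω_8^(1n) where ω_8 = e^(-2πi/8)
= (3)·ω_8^0 + (2)·ω_8^1 + (-3)·ω_8^2 + (3)·ω_8^3 + (-2)·ω_8^4 + (-3)·ω_8^5 + (3)·ω_8^6 + (3)·ω_8^7

X[1] = 8.5355+2.4645i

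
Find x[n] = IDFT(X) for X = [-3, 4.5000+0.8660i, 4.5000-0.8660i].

x[n] = (1/3) Σ(k=0 to 2) X[k] · e^(2πikn/3)

Computing each x[n]:
x[0] = 2
x[1] = -3
x[2] = -2

x = [2, -3, -2]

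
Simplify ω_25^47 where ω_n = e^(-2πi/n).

Since ω_25^25 = 1, powers reduce modulo 25.
47 mod 25 = 22
So ω_25^47 = ω_25^22 = e^(-2πi·22/25)

ω_25^47 = ω_25^22 = 0.7290+0.6845i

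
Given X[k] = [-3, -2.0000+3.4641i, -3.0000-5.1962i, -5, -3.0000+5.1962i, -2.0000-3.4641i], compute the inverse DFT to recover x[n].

x[n] = (1/6) Σ(k=0 to 5) X[k] · e^(2πikn/6)

Computing each x[n]:
x[0] = -3
x[1] = 1
x[2] = -3
x[3] = 0
x[4] = 2
x[5] = 0

x = [-3, 1, -3, 0, 2, 0]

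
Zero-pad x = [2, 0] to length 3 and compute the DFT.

Original 2-point DFT: [2, 2]
Zero-padded 3-point DFT provides frequency interpolation.

DFT_3([x, 0, ...]) = [2, 2, 2]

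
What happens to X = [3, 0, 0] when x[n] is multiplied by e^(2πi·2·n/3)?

Modulation property: DFT(ω_3^(-2n)·x[n]) = X[(k-2) mod 3], so circularly shift X by 2 positions.

X[k-2] = [0, 0, 3]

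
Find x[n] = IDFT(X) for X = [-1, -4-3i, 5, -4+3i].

x[n] = (1/4) Σ(k=0 to 3) X[k] · e^(2πikn/4)

Computing each x[n]:
x[0] = -1
x[1] = 0
x[2] = 3
x[3] = -3

x = [-1, 0, 3, -3]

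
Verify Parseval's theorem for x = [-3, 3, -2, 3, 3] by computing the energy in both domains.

Time domain:
Σ|x[n]|² = |-3|² + |3|² + |-2|² + |3|² + |3|² = 40.0000

Frequency domain:
(1/5)Σ|X[k]|² = (1/5)(|4|² + |-1.9549+2.9389i|² + |-7.5451-4.7553i|² + |-7.5451+4.7553i|² + |-1.9549-2.9389i|²) = (1/5)·200.0000 = 40.0000

Both sides agree, confirming Parseval's theorem.

Σ|x[n]|² = (1/N)Σ|X[k]|² = 40.0000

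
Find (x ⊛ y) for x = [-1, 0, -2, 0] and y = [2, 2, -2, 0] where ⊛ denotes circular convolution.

(x ⊛ y)[n] = Σ(m=0 to 3) x[m] · y[(n-m) mod 4]

Computing each output sample:
(x ⊛ y)[0] = 2
(x ⊛ y)[1] = -2
(x ⊛ y)[2] = -2
(x ⊛ y)[3] = -4

x ⊛ y = [2, -2, -2, -4]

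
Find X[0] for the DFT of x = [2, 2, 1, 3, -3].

X[0] = Σ(n=0 to 4) x[n] · ω_5^0 = Σ x[n]
= (2) + (2) + (1) + (3) + (-3)

X[0] = 5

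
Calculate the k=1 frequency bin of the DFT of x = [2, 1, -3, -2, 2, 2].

X[1] = Σ(n=0 to 5) x[n] · ω_6^(1n) where ω_6 = e^(-2πi/6)
= (2)·ω_6^0 + (1)·ω_6^1 + (-3)·ω_6^2 + (-2)·ω_6^3 + (2)·ω_6^4 + (2)·ω_6^5

X[1] = 6.0000+5.1962i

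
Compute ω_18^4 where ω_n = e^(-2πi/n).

ω_18^4 = e^(-2πi·4/18)
= cos(-2π·4/18) + i·sin(-2π·4/18)
= cos(-8π/18) + i·sin(-8π/18)

ω_18^4 = cos(-8π/18) + i·sin(-8π/18) = 0.1736-0.9848i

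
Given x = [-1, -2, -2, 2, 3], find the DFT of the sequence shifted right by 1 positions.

Time shift by 1: X_shifted[k] = ω_5^(1k) · X[k]
Shifted x = [3, -1, -2, -2, 2]

DFT(x[n-1]) = [0, 6.5451+2.8532i, 0.9549+1.7634i, 0.9549-1.7634i, 6.5451-2.8532i]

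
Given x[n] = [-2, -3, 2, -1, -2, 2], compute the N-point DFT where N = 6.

X[k] = Σ(n=0 to 5) x[n] · ω_6^(nk)
where ω_6 = e^(-2πi/6)

Computing each X[k]:
X[0] = -4
X[1] = -1.5000+0.8660i
X[2] = -2.5000+7.7942i
X[3] = 0
X[4] = -2.5000-7.7942i
X[5] = -1.5000-0.8660i

X = [-4, -1.5000+0.8660i, -2.5000+7.7942i, 0, -2.5000-7.7942i, -1.5000-0.8660i]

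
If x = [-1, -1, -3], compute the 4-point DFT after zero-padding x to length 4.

Original 3-point DFT: [-5, 1.0000-1.7321i, 1.0000+1.7321i]
Zero-padded 4-point DFT provides frequency interpolation.

DFT_4([x, 0, ...]) = [-5, 2+1i, -3, 2-1i]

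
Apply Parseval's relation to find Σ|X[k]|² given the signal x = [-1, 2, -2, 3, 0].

Parseval: Σ|x[n]|² = (1/N)Σ|X[k]|², so Σ|X[k]|² = N·Σ|x[n]|² = 5·18.0000

Σ|X[k]|² = N·Σ|x[n]|² = 5·18.0000 = 90.0000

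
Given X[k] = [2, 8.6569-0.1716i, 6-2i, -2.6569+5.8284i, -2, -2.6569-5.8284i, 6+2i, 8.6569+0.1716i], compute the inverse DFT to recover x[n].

x[n] = (1/8) Σ(k=0 to 7) X[k] · e^(2πikn/8)

Computing each x[n]:
x[0] = 3
x[1] = 2
x[2] = 0
x[3] = -3
x[4] = 0
x[5] = 0
x[6] = -3
x[7] = 3

x = [3, 2, 0, -3, 0, 0, -3, 3]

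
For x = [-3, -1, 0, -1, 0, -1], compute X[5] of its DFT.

X[5] = Σ(n=0 to 5) x[n] · ω_6^(5n) where ω_6 = e^(-2πi/6)
= (-3)·ω_6^0 + (-1)·ω_6^5 + (0)·ω_6^10 + (-1)·ω_6^15 + (0)·ω_6^20 + (-1)·ω_6^25

X[5] = -3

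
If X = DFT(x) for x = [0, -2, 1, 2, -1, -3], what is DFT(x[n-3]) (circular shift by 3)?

Time shift by 3: X_shifted[k] = ω_6^(3k) · X[k]
Shifted x = [2, -1, -3, 0, -2, 1]

DFT(x[n-3]) = [-3, 4.5000+2.5981i, 4.5000+0.8660i, -3, 4.5000-0.8660i, 4.5000-2.5981i]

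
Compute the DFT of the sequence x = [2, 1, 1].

X[k] = Σ(n=0 to 2) x[n] · ω_3^(nk)
where ω_3 = e^(-2πi/3)

Computing each X[k]:
X[0] = 4
X[1] = 1
X[2] = 1

X = [4, 1, 1]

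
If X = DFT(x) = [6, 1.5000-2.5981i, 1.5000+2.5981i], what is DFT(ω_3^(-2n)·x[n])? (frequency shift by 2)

Modulation property: DFT(ω_3^(-2n)·x[n]) = X[(k-2) mod 3], so circularly shift X by 2 positions.

X[k-2] = [1.5000-2.5981i, 1.5000+2.5981i, 6]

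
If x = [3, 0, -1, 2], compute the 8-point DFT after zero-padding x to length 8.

Original 4-point DFT: [4, 4+2i, 0, 4-2i]
Zero-padded 8-point DFT provides frequency interpolation.

DFT_8([x, 0, ...]) = [4, 1.5858-0.4142i, 4+2i, 4.4142-2.4142i, 0, 4.4142+2.4142i, 4-2i, 1.5858+0.4142i]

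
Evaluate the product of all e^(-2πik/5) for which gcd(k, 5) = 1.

The primitive 5th roots of unity are ω_5^k for k coprime to 5: k ∈ {1, 2, 3, 4}
Their product equals the constant term of the cyclotomic polynomial Φ_5(x) up to sign.
For n ≥ 3, the product of all primitive nth roots of unity is 1. (For n=1 it is 1; for n=2 it is -1.)

1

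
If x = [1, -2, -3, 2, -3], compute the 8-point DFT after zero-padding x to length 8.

Original 5-point DFT: [-5, 0.2639+1.9879i, 4.7361-5.3431i, 4.7361+5.3431i, 0.2639-1.9879i]
Zero-padded 8-point DFT provides frequency interpolation.

DFT_8([x, 0, ...]) = [-5, 1.1716+3.0000i, 1+4i, 6.8284-3.0000i, -5, 6.8284+3.0000i, 1-4i, 1.1716-3.0000i]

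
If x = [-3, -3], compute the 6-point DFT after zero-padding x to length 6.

Original 2-point DFT: [-6, 0]
Zero-padded 6-point DFT provides frequency interpolation.

DFT_6([x, 0, ...]) = [-6, -4.5000+2.5981i, -1.5000+2.5981i, 0, -1.5000-2.5981i, -4.5000-2.5981i]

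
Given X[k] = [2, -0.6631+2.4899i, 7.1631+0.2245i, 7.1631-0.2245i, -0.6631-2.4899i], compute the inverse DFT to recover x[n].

x[n] = (1/5) Σ(k=0 to 4) X[k] · e^(2πikn/5)

Computing each x[n]:
x[0] = 3
x[1] = -3
x[2] = 1
x[3] = 2
x[4] = -1

x = [3, -3, 1, 2, -1]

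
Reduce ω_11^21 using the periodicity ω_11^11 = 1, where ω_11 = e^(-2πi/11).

Since ω_11^11 = 1, powers reduce modulo 11.
21 mod 11 = 10
So ω_11^21 = ω_11^10 = e^(-2πi·10/11)

ω_11^21 = ω_11^10 = 0.8413+0.5406i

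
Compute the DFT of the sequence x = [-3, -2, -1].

X[k] = Σ(n=0 to 2) x[n] · ω_3^(nk)
where ω_3 = e^(-2πi/3)

Computing each X[k]:
X[0] = -6
X[1] = -1.5000+0.8660i
X[2] = -1.5000-0.8660i

X = [-6, -1.5000+0.8660i, -1.5000-0.8660i]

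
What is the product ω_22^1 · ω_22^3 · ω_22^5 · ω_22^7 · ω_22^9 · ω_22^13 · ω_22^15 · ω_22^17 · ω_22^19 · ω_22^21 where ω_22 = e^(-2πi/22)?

The primitive 22nd roots of unity are ω_22^k for k coprime to 22: k ∈ {1, 3, 5, 7, 9, 13, 15, 17, 19, 21}
Their product equals the constant term of the cyclotomic polynomial Φ_22(x) up to sign.
For n ≥ 3, the product of all primitive nth roots of unity is 1. (For n=1 it is 1; for n=2 it is -1.)

1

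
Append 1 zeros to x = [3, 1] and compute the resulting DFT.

Original 2-point DFT: [4, 2]
Zero-padded 3-point DFT provides frequency interpolation.

DFT_3([x, 0, ...]) = [4, 2.5000-0.8660i, 2.5000+0.8660i]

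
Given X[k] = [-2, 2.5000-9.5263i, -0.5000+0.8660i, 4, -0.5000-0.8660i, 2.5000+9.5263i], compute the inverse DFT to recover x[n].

x[n] = (1/6) Σ(k=0 to 5) X[k] · e^(2πikn/6)

Computing each x[n]:
x[0] = 1
x[1] = 2
x[2] = 3
x[3] = -2
x[4] = -3
x[5] = -3

x = [1, 2, 3, -2, -3, -3]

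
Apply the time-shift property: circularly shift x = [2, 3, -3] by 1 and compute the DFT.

Time shift by 1: X_shifted[k] = ω_3^(1k) · X[k]
Shifted x = [-3, 2, 3]

DFT(x[n-1]) = [2, -5.5000+0.8660i, -5.5000-0.8660i]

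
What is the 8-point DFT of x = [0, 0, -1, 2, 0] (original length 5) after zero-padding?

Original 5-point DFT: [1, -0.8090+1.7634i, 0.3090-2.8532i, 0.3090+2.8532i, -0.8090-1.7634i]
Zero-padded 8-point DFT provides frequency interpolation.

DFT_8([x, 0, ...]) = [1, -1.4142-0.4142i, 1+2i, 1.4142-2.4142i, -3, 1.4142+2.4142i, 1-2i, -1.4142+0.4142i]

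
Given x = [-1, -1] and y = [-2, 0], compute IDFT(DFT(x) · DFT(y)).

(x ⊛ y)[n] = Σ(m=0 to 1) x[m] · y[(n-m) mod 2]

Computing each output sample:
(x ⊛ y)[0] = 2
(x ⊛ y)[1] = 2

x ⊛ y = [2, 2]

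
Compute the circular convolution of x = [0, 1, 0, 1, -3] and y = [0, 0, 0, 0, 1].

(x ⊛ y)[n] = Σ(m=0 to 4) x[m] · y[(n-m) mod 5]

Computing each output sample:
(x ⊛ y)[0] = 1
(x ⊛ y)[1] = 0
(x ⊛ y)[2] = 1
(x ⊛ y)[3] = -3
(x ⊛ y)[4] = 0

x ⊛ y = [1, 0, 1, -3, 0]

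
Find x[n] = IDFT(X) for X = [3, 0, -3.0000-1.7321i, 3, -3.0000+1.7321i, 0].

x[n] = (1/6) Σ(k=0 to 5) X[k] · e^(2πikn/6)

Computing each x[n]:
x[0] = 0
x[1] = 1
x[2] = 1
x[3] = -1
x[4] = 2
x[5] = 0

x = [0, 1, 1, -1, 2, 0]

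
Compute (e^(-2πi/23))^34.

Since ω_23^23 = 1, powers reduce modulo 23.
34 mod 23 = 11
So ω_23^34 = ω_23^11 = e^(-2πi·11/23)

ω_23^34 = ω_23^11 = -0.9907-0.1362i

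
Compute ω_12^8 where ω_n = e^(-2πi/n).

ω_12^8 = e^(-2πi·8/12)
= cos(-2π·8/12) + i·sin(-2π·8/12)
= cos(-16π/12) + i·sin(-16π/12)

ω_12^8 = cos(-16π/12) + i·sin(-16π/12) = -0.5000+0.8660i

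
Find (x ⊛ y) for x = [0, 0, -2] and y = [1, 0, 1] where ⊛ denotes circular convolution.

(x ⊛ y)[n] = Σ(m=0 to 2) x[m] · y[(n-m) mod 3]

Computing each output sample:
(x ⊛ y)[0] = 0
(x ⊛ y)[1] = -2
(x ⊛ y)[2] = -2

x ⊛ y = [0, -2, -2]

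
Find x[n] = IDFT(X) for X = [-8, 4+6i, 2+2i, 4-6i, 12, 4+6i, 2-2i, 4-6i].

x[n] = (1/8) Σ(k=0 to 7) X[k] · e^(2πikn/8)

Computing each x[n]:
x[0] = 3
x[1] = -3
x[2] = -3
x[3] = -2
x[4] = -1
x[5] = -3
x[6] = 3
x[7] = -2

x = [3, -3, -3, -2, -1, -3, 3, -2]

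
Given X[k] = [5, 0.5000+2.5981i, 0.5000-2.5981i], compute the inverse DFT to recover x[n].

x[n] = (1/3) Σ(k=0 to 2) X[k] · e^(2πikn/3)

Computing each x[n]:
x[0] = 2
x[1] = 0
x[2] = 3

x = [2, 0, 3]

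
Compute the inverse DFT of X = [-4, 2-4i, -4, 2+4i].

x[n] = (1/4) Σ(k=0 to 3) X[k] · e^(2πikn/4)

Computing each x[n]:
x[0] = -1
x[1] = 2
x[2] = -3
x[3] = -2

x = [-1, 2, -3, -2]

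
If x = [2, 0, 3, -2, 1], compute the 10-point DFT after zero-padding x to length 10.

Original 5-point DFT: [4, 1.5000-1.9879i, 1.5000+5.3431i, 1.5000-5.3431i, 1.5000+1.9879i]
Zero-padded 10-point DFT provides frequency interpolation.

DFT_10([x, 0, ...]) = [4, 2.7361-1.5388i, 1.5000-1.9879i, -1.7361-0.3633i, 1.5000+5.3431i, 8, 1.5000-5.3431i, -1.7361+0.3633i, 1.5000+1.9879i, 2.7361+1.5388i]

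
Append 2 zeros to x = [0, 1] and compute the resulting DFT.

Original 2-point DFT: [1, -1]
Zero-padded 4-point DFT provides frequency interpolation.

DFT_4([x, 0, ...]) = [1, -1i, -1, 1i]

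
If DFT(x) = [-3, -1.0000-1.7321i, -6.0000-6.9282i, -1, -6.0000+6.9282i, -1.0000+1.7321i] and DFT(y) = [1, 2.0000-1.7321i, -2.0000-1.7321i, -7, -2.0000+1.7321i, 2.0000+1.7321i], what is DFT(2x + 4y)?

By linearity: DFT(2x + 4y) = 2·DFT(x) + 4·DFT(y)
= 2·[-3, -1.0000-1.7321i, -6.0000-6.9282i, -1, -6.0000+6.9282i, -1.0000+1.7321i] + 4·[1, 2.0000-1.7321i, -2.0000-1.7321i, -7, -2.0000+1.7321i, 2.0000+1.7321i]

Computing element-wise:
Z[0] = 2·(-3) + 4·(1) = -2
Z[1] = 2·(-1.0000-1.7321i) + 4·(2.0000-1.7321i) = 6.0000-10.3926i
Z[2] = 2·(-6.0000-6.9282i) + 4·(-2.0000-1.7321i) = -20.0000-20.7848i
Z[3] = 2·(-1) + 4·(-7) = -30
Z[4] = 2·(-6.0000+6.9282i) + 4·(-2.0000+1.7321i) = -20.0000+20.7848i
Z[5] = 2·(-1.0000+1.7321i) + 4·(2.0000+1.7321i) = 6.0000+10.3926i

DFT(2x + 4y) = 2·X + 4·Y = [-2, 6.0000-10.3926i, -20.0000-20.7848i, -30, -20.0000+20.7848i, 6.0000+10.3926i]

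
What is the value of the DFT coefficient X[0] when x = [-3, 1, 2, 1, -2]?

X[0] = Σ(n=0 to 4) x[n] · ω_5^0 = Σ x[n]
= (-3) + (1) + (2) + (1) + (-2)

X[0] = -1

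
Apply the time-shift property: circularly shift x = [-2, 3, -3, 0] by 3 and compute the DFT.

Time shift by 3: X_shifted[k] = ω_4^(3k) · X[k]
Shifted x = [3, -3, 0, -2]

DFT(x[n-3]) = [-2, 3+1i, 8, 3-1i]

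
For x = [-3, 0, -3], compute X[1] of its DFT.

X[1] = Σ(n=0 to 2) x[n] · ω_3^(1n) where ω_3 = e^(-2πi/3)
= (-3)·ω_3^0 + (0)·ω_3^1 + (-3)·ω_3^2

X[1] = -1.5000-2.5981i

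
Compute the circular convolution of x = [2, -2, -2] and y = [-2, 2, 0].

(x ⊛ y)[n] = Σ(m=0 to 2) x[m] · y[(n-m) mod 3]

Computing each output sample:
(x ⊛ y)[0] = -8
(x ⊛ y)[1] = 8
(x ⊛ y)[2] = 0

x ⊛ y = [-8, 8, 0]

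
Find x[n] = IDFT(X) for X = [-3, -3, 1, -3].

x[n] = (1/4) Σ(k=0 to 3) X[k] · e^(2πikn/4)

Computing each x[n]:
x[0] = -2
x[1] = -1
x[2] = 1
x[3] = -1

x = [-2, -1, 1, -1]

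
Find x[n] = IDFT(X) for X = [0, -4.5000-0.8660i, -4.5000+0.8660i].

x[n] = (1/3) Σ(k=0 to 2) X[k] · e^(2πikn/3)

Computing each x[n]:
x[0] = -3
x[1] = 2
x[2] = 1

x = [-3, 2, 1]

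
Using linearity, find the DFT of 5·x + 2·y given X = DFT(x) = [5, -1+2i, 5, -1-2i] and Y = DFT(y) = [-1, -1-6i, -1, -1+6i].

By linearity: DFT(5x + 2y) = 5·DFT(x) + 2·DFT(y)
= 5·[5, -1+2i, 5, -1-2i] + 2·[-1, -1-6i, -1, -1+6i]

Computing element-wise:
Z[0] = 5·(5) + 2·(-1) = 23
Z[1] = 5·(-1+2i) + 2·(-1-6i) = -7-2i
Z[2] = 5·(5) + 2·(-1) = 23
Z[3] = 5·(-1-2i) + 2·(-1+6i) = -7+2i

DFT(5x + 2y) = 5·X + 2·Y = [23, -7-2i, 23, -7+2i]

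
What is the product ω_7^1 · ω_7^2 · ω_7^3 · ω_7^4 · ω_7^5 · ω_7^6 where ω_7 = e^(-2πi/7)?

The primitive 7th roots of unity are ω_7^k for k coprime to 7: k ∈ {1, 2, 3, 4, 5, 6}
Their product equals the constant term of the cyclotomic polynomial Φ_7(x) up to sign.
For n ≥ 3, the product of all primitive nth roots of unity is 1. (For n=1 it is 1; for n=2 it is -1.)

1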